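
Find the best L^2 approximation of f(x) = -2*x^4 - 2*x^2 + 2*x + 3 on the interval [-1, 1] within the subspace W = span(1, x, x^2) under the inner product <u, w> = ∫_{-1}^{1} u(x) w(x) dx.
g(x) = -26*x^2/7 + 2*x + 111/35

The best approximation g ∈ W is the orthogonal projection of f onto W. Writing g = a_0 + a_1 x + a_2 x^2, the coefficients solve the normal equations G · a = b where
  G_{ij} = <φ_i, φ_j> and b_i = <f, φ_i>, with φ_0 = 1, φ_1 = x, φ_2 = x^2.
G =
  [2, 0, 2/3]
  [0, 2/3, 0]
  [2/3, 0, 2/5],
b = (58/15, 4/3, 22/35).
Solving gives a_0 = 111/35, a_1 = 2, a_2 = -26/7, so
  g(x) = -26*x^2/7 + 2*x + 111/35.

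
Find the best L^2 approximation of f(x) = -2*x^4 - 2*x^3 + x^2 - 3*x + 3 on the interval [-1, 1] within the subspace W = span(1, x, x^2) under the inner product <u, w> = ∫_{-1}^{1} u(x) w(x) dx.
g(x) = -5*x^2/7 - 21*x/5 + 111/35

The best approximation g ∈ W is the orthogonal projection of f onto W. Writing g = a_0 + a_1 x + a_2 x^2, the coefficients solve the normal equations G · a = b where
  G_{ij} = <φ_i, φ_j> and b_i = <f, φ_i>, with φ_0 = 1, φ_1 = x, φ_2 = x^2.
G =
  [2, 0, 2/3]
  [0, 2/3, 0]
  [2/3, 0, 2/5],
b = (88/15, -14/5, 64/35).
Solving gives a_0 = 111/35, a_1 = -21/5, a_2 = -5/7, so
  g(x) = -5*x^2/7 - 21*x/5 + 111/35.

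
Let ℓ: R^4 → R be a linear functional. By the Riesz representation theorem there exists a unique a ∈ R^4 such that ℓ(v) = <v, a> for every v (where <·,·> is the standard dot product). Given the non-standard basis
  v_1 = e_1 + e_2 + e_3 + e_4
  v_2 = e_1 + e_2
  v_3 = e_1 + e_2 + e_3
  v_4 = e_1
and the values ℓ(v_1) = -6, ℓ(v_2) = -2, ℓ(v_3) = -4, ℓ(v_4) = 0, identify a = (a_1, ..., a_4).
a = (0, -2, -2, -2)

Write a = (a_1, ..., a_4) in the standard basis. For each basis vector v_i, ℓ(v_i) = <v_i, a> is a linear equation in the a_j's. Collect the n equations into a matrix system V a = ℓ, where row i of V is v_i (expressed in the standard basis). Since V is invertible (lower-triangular with 1s on the diagonal, up to permutation), solve by back-substitution:
  V =
[[1, 1, 1, 1],
 [1, 1, 0, 0],
 [1, 1, 1, 0],
 [1, 0, 0, 0]]
  V a = (-6, -2, -4, 0)
Solving gives a = (0, -2, -2, -2).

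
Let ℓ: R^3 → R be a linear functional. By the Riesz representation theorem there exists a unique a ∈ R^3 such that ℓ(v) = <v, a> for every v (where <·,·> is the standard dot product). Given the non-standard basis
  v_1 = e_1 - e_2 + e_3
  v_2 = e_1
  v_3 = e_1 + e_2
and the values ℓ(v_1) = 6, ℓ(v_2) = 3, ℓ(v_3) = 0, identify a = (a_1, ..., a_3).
a = (3, -3, 0)

Write a = (a_1, ..., a_3) in the standard basis. For each basis vector v_i, ℓ(v_i) = <v_i, a> is a linear equation in the a_j's. Collect the n equations into a matrix system V a = ℓ, where row i of V is v_i (expressed in the standard basis). Since V is invertible (lower-triangular with 1s on the diagonal, up to permutation), solve by back-substitution:
  V =
[[1, -1, 1],
 [1, 0, 0],
 [1, 1, 0]]
  V a = (6, 3, 0)
Solving gives a = (3, -3, 0).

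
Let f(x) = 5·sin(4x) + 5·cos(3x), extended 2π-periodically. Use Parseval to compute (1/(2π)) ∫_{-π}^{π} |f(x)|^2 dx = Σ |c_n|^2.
Σ |c_n|^2 = 25

Expand |f|^2 and use orthogonality of {sin(nx), cos(mx)} on [-π, π]:
  ∫_{-π}^{π} sin(nx)^2 dx = π, ∫ cos(mx)^2 dx = π, and cross terms integrate to 0.
So ∫_{-π}^{π} f(x)^2 dx = 5^2 · π + 5^2 · π = (25 + 25)π.
Divide by 2π: (25 + 25)/2 = 25.
By Parseval, this equals Σ |c_n|^2.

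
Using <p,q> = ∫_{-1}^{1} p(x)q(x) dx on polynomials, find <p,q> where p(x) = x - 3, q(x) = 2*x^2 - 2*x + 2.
<p,q> = -52/3

Expand the product: p(x)·q(x) = 2*x^3 - 8*x^2 + 8*x - 6.
∫_{-1}^{1} of each monomial x^k gives [2/(k+1) if k even, 0 if k odd]. Integrating term-by-term (or equivalently evaluating the antiderivative F(x) = x^4/2 - 8*x^3/3 + 4*x^2 - 6*x at the endpoints):
  F(1) − F(−1) = -25/6 − (79/6) = -52/3.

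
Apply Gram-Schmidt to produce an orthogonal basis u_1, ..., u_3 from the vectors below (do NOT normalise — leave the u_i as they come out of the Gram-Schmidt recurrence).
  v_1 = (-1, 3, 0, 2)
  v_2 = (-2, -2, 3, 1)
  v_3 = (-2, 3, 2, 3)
Orthogonal basis:
  u_1 = (-1, 3, 0, 2)
  u_2 = (-15/7, -11/7, 3, 9/7)
  u_3 = (11/31, 6/31, 25/62, -7/62)

Apply the Gram-Schmidt recurrence
  u_1 = v_1
  u_i = v_i − Σ_{j<i} ((v_i · u_j) / (u_j · u_j)) · u_j.

Step by step this gives:
  u_1 = (-1, 3, 0, 2)
  u_2 = (-15/7, -11/7, 3, 9/7)
  u_3 = (11/31, 6/31, 25/62, -7/62)

Orthogonality check:
  u_2 · u_1 = 0 (should be 0)
  u_3 · u_1 = 0 (should be 0)
  u_3 · u_2 = 0 (should be 0)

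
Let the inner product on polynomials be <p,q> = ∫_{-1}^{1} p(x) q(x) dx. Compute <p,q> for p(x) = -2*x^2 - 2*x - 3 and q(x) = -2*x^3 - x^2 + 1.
<p,q> = -44/15

Expand the product: p(x)·q(x) = 4*x^5 + 6*x^4 + 8*x^3 + x^2 - 2*x - 3.
∫_{-1}^{1} of each monomial x^k gives [2/(k+1) if k even, 0 if k odd]. Integrating term-by-term (or equivalently evaluating the antiderivative F(x) = 2*x^6/3 + 6*x^5/5 + 2*x^4 + x^3/3 - x^2 - 3*x at the endpoints):
  F(1) − F(−1) = 1/5 − (47/15) = -44/15.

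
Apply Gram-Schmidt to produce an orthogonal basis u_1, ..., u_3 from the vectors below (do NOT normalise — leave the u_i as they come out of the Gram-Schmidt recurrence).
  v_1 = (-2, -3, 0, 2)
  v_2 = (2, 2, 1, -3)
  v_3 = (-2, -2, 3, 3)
Orthogonal basis:
  u_1 = (-2, -3, 0, 2)
  u_2 = (2/17, -14/17, 1, -19/17)
  u_3 = (-4/25, 28/25, 66/25, 38/25)

Apply the Gram-Schmidt recurrence
  u_1 = v_1
  u_i = v_i − Σ_{j<i} ((v_i · u_j) / (u_j · u_j)) · u_j.

Step by step this gives:
  u_1 = (-2, -3, 0, 2)
  u_2 = (2/17, -14/17, 1, -19/17)
  u_3 = (-4/25, 28/25, 66/25, 38/25)

Orthogonality check:
  u_2 · u_1 = 0 (should be 0)
  u_3 · u_1 = 0 (should be 0)
  u_3 · u_2 = 0 (should be 0)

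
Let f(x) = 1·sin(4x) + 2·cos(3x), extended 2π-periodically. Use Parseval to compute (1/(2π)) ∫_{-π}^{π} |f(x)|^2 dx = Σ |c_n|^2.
Σ |c_n|^2 = 5/2

Expand |f|^2 and use orthogonality of {sin(nx), cos(mx)} on [-π, π]:
  ∫_{-π}^{π} sin(nx)^2 dx = π, ∫ cos(mx)^2 dx = π, and cross terms integrate to 0.
So ∫_{-π}^{π} f(x)^2 dx = 1^2 · π + 2^2 · π = (1 + 4)π.
Divide by 2π: (1 + 4)/2 = 5/2.
By Parseval, this equals Σ |c_n|^2.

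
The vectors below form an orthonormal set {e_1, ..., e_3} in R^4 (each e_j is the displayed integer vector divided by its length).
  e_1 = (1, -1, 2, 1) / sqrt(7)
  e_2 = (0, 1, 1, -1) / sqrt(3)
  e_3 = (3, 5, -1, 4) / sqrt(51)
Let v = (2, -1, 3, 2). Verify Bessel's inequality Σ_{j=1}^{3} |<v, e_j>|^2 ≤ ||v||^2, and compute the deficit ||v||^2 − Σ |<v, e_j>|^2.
Σ |<v, e_j>|^2 = 2141/119; ||v||^2 = 18; deficit = 1/119

Write each e_j = u_j / sqrt(<u_j, u_j>) where u_j is the displayed integer vector. Then <v, e_j> = <v, u_j> / sqrt(<u_j, u_j>), so |<v, e_j>|^2 = <v, u_j>^2 / <u_j, u_j>.
Coefficients: <v, e_1> = 11/sqrt(7), <v, e_2> = 0/sqrt(3), <v, e_3> = 6/sqrt(51).
Square and sum: Σ |<v, e_j>|^2 = 2141/119.
Compute ||v||^2 = v·v = 18.
Deficit = 18 − 2141/119 = 1/119 ≥ 0, confirming Bessel's inequality. (The deficit equals ||v − Σ <v,e_j> e_j||^2, the squared distance from v to span{e_j}.)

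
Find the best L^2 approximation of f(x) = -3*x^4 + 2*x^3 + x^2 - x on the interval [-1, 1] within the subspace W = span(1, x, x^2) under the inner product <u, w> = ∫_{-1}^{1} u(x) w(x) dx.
g(x) = -11*x^2/7 + x/5 + 9/35

The best approximation g ∈ W is the orthogonal projection of f onto W. Writing g = a_0 + a_1 x + a_2 x^2, the coefficients solve the normal equations G · a = b where
  G_{ij} = <φ_i, φ_j> and b_i = <f, φ_i>, with φ_0 = 1, φ_1 = x, φ_2 = x^2.
G =
  [2, 0, 2/3]
  [0, 2/3, 0]
  [2/3, 0, 2/5],
b = (-8/15, 2/15, -16/35).
Solving gives a_0 = 9/35, a_1 = 1/5, a_2 = -11/7, so
  g(x) = -11*x^2/7 + x/5 + 9/35.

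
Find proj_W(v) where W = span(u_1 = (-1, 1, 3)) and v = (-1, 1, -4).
proj_W(v) = (10/11, -10/11, -30/11)

Set up U = [u_1 | ... | u_1] ∈ R^(3×1). The projector onto W = col(U) is P = U (U^T U)^(-1) U^T.
Compute U^T U =
  [11],
and U^T v = (-10).
Solve U^T U · c = U^T v for the coefficients: c = (-10/11). The projection is proj_W(v) = U c.
Check: (v - proj_W(v)) · u_1 = 0  (should be 0).
Result: proj_W(v) = (10/11, -10/11, -30/11).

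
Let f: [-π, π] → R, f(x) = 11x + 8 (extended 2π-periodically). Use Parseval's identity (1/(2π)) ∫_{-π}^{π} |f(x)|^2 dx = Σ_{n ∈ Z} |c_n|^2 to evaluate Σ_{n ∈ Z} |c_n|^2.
Σ |c_n|^2 = 121π^2/3 + 64

Expand and integrate term by term over [-π, π]:
  ∫ (11x)^2 dx = 121·(2π^3/3); ∫ 2·11·(8)·x dx = 0 (odd integrand); ∫ 8^2 dx = 64·2π.
So (1/(2π)) ∫_{-π}^{π} (11x + 8)^2 dx = 121π^2/3 + 64 = 121π^2/3 + 64.
Parseval ⇒ Σ |c_n|^2 = 121π^2/3 + 64.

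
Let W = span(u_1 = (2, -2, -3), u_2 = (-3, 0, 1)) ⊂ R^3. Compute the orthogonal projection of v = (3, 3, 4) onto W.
proj_W(v) = (249/89, 330/89, 302/89)

Set up U = [u_1 | ... | u_2] ∈ R^(3×2). The projector onto W = col(U) is P = U (U^T U)^(-1) U^T.
Compute U^T U =
  [17, -9]
  [-9, 10],
and U^T v = (-12, -5).
Solve U^T U · c = U^T v for the coefficients: c = (-165/89, -193/89). The projection is proj_W(v) = U c.
Check: (v - proj_W(v)) · u_1 = 0  (should be 0).
Check: (v - proj_W(v)) · u_2 = 0  (should be 0).
Result: proj_W(v) = (249/89, 330/89, 302/89).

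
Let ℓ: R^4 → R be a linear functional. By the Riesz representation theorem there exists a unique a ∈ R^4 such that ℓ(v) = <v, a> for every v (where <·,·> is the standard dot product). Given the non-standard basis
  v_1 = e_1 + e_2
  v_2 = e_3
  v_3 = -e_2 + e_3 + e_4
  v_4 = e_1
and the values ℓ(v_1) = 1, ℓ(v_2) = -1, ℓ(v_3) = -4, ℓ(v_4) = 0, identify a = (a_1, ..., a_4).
a = (0, 1, -1, -2)

Write a = (a_1, ..., a_4) in the standard basis. For each basis vector v_i, ℓ(v_i) = <v_i, a> is a linear equation in the a_j's. Collect the n equations into a matrix system V a = ℓ, where row i of V is v_i (expressed in the standard basis). Since V is invertible (lower-triangular with 1s on the diagonal, up to permutation), solve by back-substitution:
  V =
[[1, 1, 0, 0],
 [0, 0, 1, 0],
 [0, -1, 1, 1],
 [1, 0, 0, 0]]
  V a = (1, -1, -4, 0)
Solving gives a = (0, 1, -1, -2).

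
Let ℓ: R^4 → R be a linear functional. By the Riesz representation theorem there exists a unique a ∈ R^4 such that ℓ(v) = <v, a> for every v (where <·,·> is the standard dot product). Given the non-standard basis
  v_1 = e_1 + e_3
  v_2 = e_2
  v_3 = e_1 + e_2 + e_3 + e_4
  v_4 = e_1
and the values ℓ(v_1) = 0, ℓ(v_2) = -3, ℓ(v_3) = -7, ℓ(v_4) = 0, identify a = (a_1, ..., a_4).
a = (0, -3, 0, -4)

Write a = (a_1, ..., a_4) in the standard basis. For each basis vector v_i, ℓ(v_i) = <v_i, a> is a linear equation in the a_j's. Collect the n equations into a matrix system V a = ℓ, where row i of V is v_i (expressed in the standard basis). Since V is invertible (lower-triangular with 1s on the diagonal, up to permutation), solve by back-substitution:
  V =
[[1, 0, 1, 0],
 [0, 1, 0, 0],
 [1, 1, 1, 1],
 [1, 0, 0, 0]]
  V a = (0, -3, -7, 0)
Solving gives a = (0, -3, 0, -4).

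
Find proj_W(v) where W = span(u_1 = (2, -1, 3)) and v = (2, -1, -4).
proj_W(v) = (-1, 1/2, -3/2)

Set up U = [u_1 | ... | u_1] ∈ R^(3×1). The projector onto W = col(U) is P = U (U^T U)^(-1) U^T.
Compute U^T U =
  [14],
and U^T v = (-7).
Solve U^T U · c = U^T v for the coefficients: c = (-1/2). The projection is proj_W(v) = U c.
Check: (v - proj_W(v)) · u_1 = 0  (should be 0).
Result: proj_W(v) = (-1, 1/2, -3/2).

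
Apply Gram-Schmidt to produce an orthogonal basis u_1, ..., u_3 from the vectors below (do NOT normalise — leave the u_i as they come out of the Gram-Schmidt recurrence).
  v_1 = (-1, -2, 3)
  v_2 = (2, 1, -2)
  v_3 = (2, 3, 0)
Orthogonal basis:
  u_1 = (-1, -2, 3)
  u_2 = (9/7, -3/7, 1/7)
  u_3 = (7/13, 28/13, 21/13)

Apply the Gram-Schmidt recurrence
  u_1 = v_1
  u_i = v_i − Σ_{j<i} ((v_i · u_j) / (u_j · u_j)) · u_j.

Step by step this gives:
  u_1 = (-1, -2, 3)
  u_2 = (9/7, -3/7, 1/7)
  u_3 = (7/13, 28/13, 21/13)

Orthogonality check:
  u_2 · u_1 = 0 (should be 0)
  u_3 · u_1 = 0 (should be 0)
  u_3 · u_2 = 0 (should be 0)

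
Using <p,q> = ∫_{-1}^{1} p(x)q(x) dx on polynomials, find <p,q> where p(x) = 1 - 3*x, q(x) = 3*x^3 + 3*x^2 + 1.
<p,q> = 2/5

Expand the product: p(x)·q(x) = -9*x^4 - 6*x^3 + 3*x^2 - 3*x + 1.
∫_{-1}^{1} of each monomial x^k gives [2/(k+1) if k even, 0 if k odd]. Integrating term-by-term (or equivalently evaluating the antiderivative F(x) = -9*x^5/5 - 3*x^4/2 + x^3 - 3*x^2/2 + x at the endpoints):
  F(1) − F(−1) = -14/5 − (-16/5) = 2/5.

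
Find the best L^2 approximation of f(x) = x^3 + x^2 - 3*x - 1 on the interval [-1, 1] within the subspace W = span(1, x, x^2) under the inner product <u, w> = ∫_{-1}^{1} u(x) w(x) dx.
g(x) = x^2 - 12*x/5 - 1

The best approximation g ∈ W is the orthogonal projection of f onto W. Writing g = a_0 + a_1 x + a_2 x^2, the coefficients solve the normal equations G · a = b where
  G_{ij} = <φ_i, φ_j> and b_i = <f, φ_i>, with φ_0 = 1, φ_1 = x, φ_2 = x^2.
G =
  [2, 0, 2/3]
  [0, 2/3, 0]
  [2/3, 0, 2/5],
b = (-4/3, -8/5, -4/15).
Solving gives a_0 = -1, a_1 = -12/5, a_2 = 1, so
  g(x) = x^2 - 12*x/5 - 1.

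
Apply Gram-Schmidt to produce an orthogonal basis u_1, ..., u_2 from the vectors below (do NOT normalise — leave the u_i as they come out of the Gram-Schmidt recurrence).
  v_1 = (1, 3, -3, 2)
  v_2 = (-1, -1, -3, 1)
Orthogonal basis:
  u_1 = (1, 3, -3, 2)
  u_2 = (-30/23, -44/23, -48/23, 9/23)

Apply the Gram-Schmidt recurrence
  u_1 = v_1
  u_i = v_i − Σ_{j<i} ((v_i · u_j) / (u_j · u_j)) · u_j.

Step by step this gives:
  u_1 = (1, 3, -3, 2)
  u_2 = (-30/23, -44/23, -48/23, 9/23)

Orthogonality check:
  u_2 · u_1 = 0 (should be 0)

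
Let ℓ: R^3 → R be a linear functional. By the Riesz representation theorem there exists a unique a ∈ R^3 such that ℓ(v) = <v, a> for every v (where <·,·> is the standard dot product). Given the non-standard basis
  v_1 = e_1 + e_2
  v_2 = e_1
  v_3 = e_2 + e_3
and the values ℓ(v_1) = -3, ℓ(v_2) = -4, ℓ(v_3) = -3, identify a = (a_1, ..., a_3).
a = (-4, 1, -4)

Write a = (a_1, ..., a_3) in the standard basis. For each basis vector v_i, ℓ(v_i) = <v_i, a> is a linear equation in the a_j's. Collect the n equations into a matrix system V a = ℓ, where row i of V is v_i (expressed in the standard basis). Since V is invertible (lower-triangular with 1s on the diagonal, up to permutation), solve by back-substitution:
  V =
[[1, 1, 0],
 [1, 0, 0],
 [0, 1, 1]]
  V a = (-3, -4, -3)
Solving gives a = (-4, 1, -4).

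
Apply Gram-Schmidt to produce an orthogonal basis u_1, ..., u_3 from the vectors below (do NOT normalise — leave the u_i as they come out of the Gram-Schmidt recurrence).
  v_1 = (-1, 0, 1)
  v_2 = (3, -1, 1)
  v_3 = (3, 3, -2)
Orthogonal basis:
  u_1 = (-1, 0, 1)
  u_2 = (2, -1, 2)
  u_3 = (13/18, 26/9, 13/18)

Apply the Gram-Schmidt recurrence
  u_1 = v_1
  u_i = v_i − Σ_{j<i} ((v_i · u_j) / (u_j · u_j)) · u_j.

Step by step this gives:
  u_1 = (-1, 0, 1)
  u_2 = (2, -1, 2)
  u_3 = (13/18, 26/9, 13/18)

Orthogonality check:
  u_2 · u_1 = 0 (should be 0)
  u_3 · u_1 = 0 (should be 0)
  u_3 · u_2 = 0 (should be 0)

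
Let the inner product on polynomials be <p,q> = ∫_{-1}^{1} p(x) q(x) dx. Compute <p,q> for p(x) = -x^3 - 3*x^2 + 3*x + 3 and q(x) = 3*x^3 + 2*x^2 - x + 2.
<p,q> = 376/35

Expand the product: p(x)·q(x) = -3*x^6 - 11*x^5 + 4*x^4 + 16*x^3 - 3*x^2 + 3*x + 6.
∫_{-1}^{1} of each monomial x^k gives [2/(k+1) if k even, 0 if k odd]. Integrating term-by-term (or equivalently evaluating the antiderivative F(x) = -3*x^7/7 - 11*x^6/6 + 4*x^5/5 + 4*x^4 - x^3 + 3*x^2/2 + 6*x at the endpoints):
  F(1) − F(−1) = 949/105 − (-179/105) = 376/35.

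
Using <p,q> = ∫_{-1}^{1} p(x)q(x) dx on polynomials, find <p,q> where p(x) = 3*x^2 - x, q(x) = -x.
<p,q> = 2/3

Expand the product: p(x)·q(x) = -3*x^3 + x^2.
∫_{-1}^{1} of each monomial x^k gives [2/(k+1) if k even, 0 if k odd]. Integrating term-by-term (or equivalently evaluating the antiderivative F(x) = -3*x^4/4 + x^3/3 at the endpoints):
  F(1) − F(−1) = -5/12 − (-13/12) = 2/3.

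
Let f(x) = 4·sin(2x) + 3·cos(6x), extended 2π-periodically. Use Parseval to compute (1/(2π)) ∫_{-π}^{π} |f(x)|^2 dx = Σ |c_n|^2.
Σ |c_n|^2 = 25/2

Expand |f|^2 and use orthogonality of {sin(nx), cos(mx)} on [-π, π]:
  ∫_{-π}^{π} sin(nx)^2 dx = π, ∫ cos(mx)^2 dx = π, and cross terms integrate to 0.
So ∫_{-π}^{π} f(x)^2 dx = 4^2 · π + 3^2 · π = (16 + 9)π.
Divide by 2π: (16 + 9)/2 = 25/2.
By Parseval, this equals Σ |c_n|^2.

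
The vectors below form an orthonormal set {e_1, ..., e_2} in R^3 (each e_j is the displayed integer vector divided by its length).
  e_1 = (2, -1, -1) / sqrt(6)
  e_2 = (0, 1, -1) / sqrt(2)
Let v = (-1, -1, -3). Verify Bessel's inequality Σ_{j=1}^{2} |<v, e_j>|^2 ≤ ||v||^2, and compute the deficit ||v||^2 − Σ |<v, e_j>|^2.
Σ |<v, e_j>|^2 = 8/3; ||v||^2 = 11; deficit = 25/3

Write each e_j = u_j / sqrt(<u_j, u_j>) where u_j is the displayed integer vector. Then <v, e_j> = <v, u_j> / sqrt(<u_j, u_j>), so |<v, e_j>|^2 = <v, u_j>^2 / <u_j, u_j>.
Coefficients: <v, e_1> = 2/sqrt(6), <v, e_2> = 2/sqrt(2).
Square and sum: Σ |<v, e_j>|^2 = 8/3.
Compute ||v||^2 = v·v = 11.
Deficit = 11 − 8/3 = 25/3 ≥ 0, confirming Bessel's inequality. (The deficit equals ||v − Σ <v,e_j> e_j||^2, the squared distance from v to span{e_j}.)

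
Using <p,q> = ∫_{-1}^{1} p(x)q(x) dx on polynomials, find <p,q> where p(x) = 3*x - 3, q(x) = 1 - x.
<p,q> = -8

Expand the product: p(x)·q(x) = -3*x^2 + 6*x - 3.
∫_{-1}^{1} of each monomial x^k gives [2/(k+1) if k even, 0 if k odd]. Integrating term-by-term (or equivalently evaluating the antiderivative F(x) = -x^3 + 3*x^2 - 3*x at the endpoints):
  F(1) − F(−1) = -1 − (7) = -8.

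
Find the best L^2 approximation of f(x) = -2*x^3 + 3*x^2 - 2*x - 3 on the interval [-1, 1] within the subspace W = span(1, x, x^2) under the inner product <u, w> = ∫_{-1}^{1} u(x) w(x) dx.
g(x) = 3*x^2 - 16*x/5 - 3

The best approximation g ∈ W is the orthogonal projection of f onto W. Writing g = a_0 + a_1 x + a_2 x^2, the coefficients solve the normal equations G · a = b where
  G_{ij} = <φ_i, φ_j> and b_i = <f, φ_i>, with φ_0 = 1, φ_1 = x, φ_2 = x^2.
G =
  [2, 0, 2/3]
  [0, 2/3, 0]
  [2/3, 0, 2/5],
b = (-4, -32/15, -4/5).
Solving gives a_0 = -3, a_1 = -16/5, a_2 = 3, so
  g(x) = 3*x^2 - 16*x/5 - 3.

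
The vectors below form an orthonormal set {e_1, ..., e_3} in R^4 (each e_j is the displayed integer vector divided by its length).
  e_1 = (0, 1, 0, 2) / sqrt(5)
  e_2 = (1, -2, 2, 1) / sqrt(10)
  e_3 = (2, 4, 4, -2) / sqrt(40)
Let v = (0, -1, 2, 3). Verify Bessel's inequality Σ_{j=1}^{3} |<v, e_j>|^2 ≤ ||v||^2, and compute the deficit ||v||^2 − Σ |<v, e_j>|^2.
Σ |<v, e_j>|^2 = 66/5; ||v||^2 = 14; deficit = 4/5

Write each e_j = u_j / sqrt(<u_j, u_j>) where u_j is the displayed integer vector. Then <v, e_j> = <v, u_j> / sqrt(<u_j, u_j>), so |<v, e_j>|^2 = <v, u_j>^2 / <u_j, u_j>.
Coefficients: <v, e_1> = 5/sqrt(5), <v, e_2> = 9/sqrt(10), <v, e_3> = -2/sqrt(40).
Square and sum: Σ |<v, e_j>|^2 = 66/5.
Compute ||v||^2 = v·v = 14.
Deficit = 14 − 66/5 = 4/5 ≥ 0, confirming Bessel's inequality. (The deficit equals ||v − Σ <v,e_j> e_j||^2, the squared distance from v to span{e_j}.)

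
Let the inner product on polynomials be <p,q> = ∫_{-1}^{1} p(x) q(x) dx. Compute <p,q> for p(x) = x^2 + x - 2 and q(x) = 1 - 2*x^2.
<p,q> = -22/15

Expand the product: p(x)·q(x) = -2*x^4 - 2*x^3 + 5*x^2 + x - 2.
∫_{-1}^{1} of each monomial x^k gives [2/(k+1) if k even, 0 if k odd]. Integrating term-by-term (or equivalently evaluating the antiderivative F(x) = -2*x^5/5 - x^4/2 + 5*x^3/3 + x^2/2 - 2*x at the endpoints):
  F(1) − F(−1) = -11/15 − (11/15) = -22/15.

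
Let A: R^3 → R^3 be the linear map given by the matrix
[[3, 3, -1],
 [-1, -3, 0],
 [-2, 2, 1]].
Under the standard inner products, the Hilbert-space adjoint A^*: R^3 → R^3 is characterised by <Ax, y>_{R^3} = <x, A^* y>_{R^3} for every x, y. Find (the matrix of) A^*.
A^* = A^T =
[[3, -1, -2],
 [3, -3, 2],
 [-1, 0, 1]]

For real matrices with standard dot products, the defining identity <Ax, y> = <x, A^* y> gives (Ax)^T y = x^T (A^*) y, i.e. x^T A^T y = x^T (A^*) y. Since this holds for all x, y, we must have A^* = A^T. Therefore
A^* =
[[3, -1, -2],
 [3, -3, 2],
 [-1, 0, 1]].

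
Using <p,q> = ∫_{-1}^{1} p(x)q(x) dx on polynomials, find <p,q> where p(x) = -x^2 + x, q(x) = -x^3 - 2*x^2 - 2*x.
<p,q> = -14/15

Expand the product: p(x)·q(x) = x^5 + x^4 - 2*x^2.
∫_{-1}^{1} of each monomial x^k gives [2/(k+1) if k even, 0 if k odd]. Integrating term-by-term (or equivalently evaluating the antiderivative F(x) = x^6/6 + x^5/5 - 2*x^3/3 at the endpoints):
  F(1) − F(−1) = -3/10 − (19/30) = -14/15.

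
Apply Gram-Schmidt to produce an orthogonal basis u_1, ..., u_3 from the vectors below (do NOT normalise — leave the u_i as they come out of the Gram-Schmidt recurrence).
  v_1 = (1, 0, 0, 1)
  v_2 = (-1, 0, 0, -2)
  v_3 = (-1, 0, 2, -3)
Orthogonal basis:
  u_1 = (1, 0, 0, 1)
  u_2 = (1/2, 0, 0, -1/2)
  u_3 = (0, 0, 2, 0)

Apply the Gram-Schmidt recurrence
  u_1 = v_1
  u_i = v_i − Σ_{j<i} ((v_i · u_j) / (u_j · u_j)) · u_j.

Step by step this gives:
  u_1 = (1, 0, 0, 1)
  u_2 = (1/2, 0, 0, -1/2)
  u_3 = (0, 0, 2, 0)

Orthogonality check:
  u_2 · u_1 = 0 (should be 0)
  u_3 · u_1 = 0 (should be 0)
  u_3 · u_2 = 0 (should be 0)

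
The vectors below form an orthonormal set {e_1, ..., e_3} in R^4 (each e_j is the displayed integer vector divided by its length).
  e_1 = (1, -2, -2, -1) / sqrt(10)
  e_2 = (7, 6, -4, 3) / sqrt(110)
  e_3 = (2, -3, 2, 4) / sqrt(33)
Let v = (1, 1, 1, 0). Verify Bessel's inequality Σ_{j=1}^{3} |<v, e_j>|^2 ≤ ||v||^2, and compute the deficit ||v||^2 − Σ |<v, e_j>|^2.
Σ |<v, e_j>|^2 = 5/3; ||v||^2 = 3; deficit = 4/3

Write each e_j = u_j / sqrt(<u_j, u_j>) where u_j is the displayed integer vector. Then <v, e_j> = <v, u_j> / sqrt(<u_j, u_j>), so |<v, e_j>|^2 = <v, u_j>^2 / <u_j, u_j>.
Coefficients: <v, e_1> = -3/sqrt(10), <v, e_2> = 9/sqrt(110), <v, e_3> = 1/sqrt(33).
Square and sum: Σ |<v, e_j>|^2 = 5/3.
Compute ||v||^2 = v·v = 3.
Deficit = 3 − 5/3 = 4/3 ≥ 0, confirming Bessel's inequality. (The deficit equals ||v − Σ <v,e_j> e_j||^2, the squared distance from v to span{e_j}.)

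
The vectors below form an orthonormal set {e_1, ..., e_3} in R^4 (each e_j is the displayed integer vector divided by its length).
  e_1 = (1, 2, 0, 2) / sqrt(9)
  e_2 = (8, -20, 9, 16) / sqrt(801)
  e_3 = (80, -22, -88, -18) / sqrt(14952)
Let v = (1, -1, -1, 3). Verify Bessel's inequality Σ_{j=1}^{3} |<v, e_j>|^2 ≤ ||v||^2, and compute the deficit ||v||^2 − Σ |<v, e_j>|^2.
Σ |<v, e_j>|^2 = 202/21; ||v||^2 = 12; deficit = 50/21

Write each e_j = u_j / sqrt(<u_j, u_j>) where u_j is the displayed integer vector. Then <v, e_j> = <v, u_j> / sqrt(<u_j, u_j>), so |<v, e_j>|^2 = <v, u_j>^2 / <u_j, u_j>.
Coefficients: <v, e_1> = 5/sqrt(9), <v, e_2> = 67/sqrt(801), <v, e_3> = 136/sqrt(14952).
Square and sum: Σ |<v, e_j>|^2 = 202/21.
Compute ||v||^2 = v·v = 12.
Deficit = 12 − 202/21 = 50/21 ≥ 0, confirming Bessel's inequality. (The deficit equals ||v − Σ <v,e_j> e_j||^2, the squared distance from v to span{e_j}.)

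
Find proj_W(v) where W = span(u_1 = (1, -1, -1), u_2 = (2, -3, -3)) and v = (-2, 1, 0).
proj_W(v) = (-2, 1/2, 1/2)

Set up U = [u_1 | ... | u_2] ∈ R^(3×2). The projector onto W = col(U) is P = U (U^T U)^(-1) U^T.
Compute U^T U =
  [3, 8]
  [8, 22],
and U^T v = (-3, -7).
Solve U^T U · c = U^T v for the coefficients: c = (-5, 3/2). The projection is proj_W(v) = U c.
Check: (v - proj_W(v)) · u_1 = 0  (should be 0).
Check: (v - proj_W(v)) · u_2 = 0  (should be 0).
Result: proj_W(v) = (-2, 1/2, 1/2).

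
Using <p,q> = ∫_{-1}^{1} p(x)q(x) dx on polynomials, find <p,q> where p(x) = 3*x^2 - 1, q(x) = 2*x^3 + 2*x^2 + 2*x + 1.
<p,q> = 16/15

Expand the product: p(x)·q(x) = 6*x^5 + 6*x^4 + 4*x^3 + x^2 - 2*x - 1.
∫_{-1}^{1} of each monomial x^k gives [2/(k+1) if k even, 0 if k odd]. Integrating term-by-term (or equivalently evaluating the antiderivative F(x) = x^6 + 6*x^5/5 + x^4 + x^3/3 - x^2 - x at the endpoints):
  F(1) − F(−1) = 23/15 − (7/15) = 16/15.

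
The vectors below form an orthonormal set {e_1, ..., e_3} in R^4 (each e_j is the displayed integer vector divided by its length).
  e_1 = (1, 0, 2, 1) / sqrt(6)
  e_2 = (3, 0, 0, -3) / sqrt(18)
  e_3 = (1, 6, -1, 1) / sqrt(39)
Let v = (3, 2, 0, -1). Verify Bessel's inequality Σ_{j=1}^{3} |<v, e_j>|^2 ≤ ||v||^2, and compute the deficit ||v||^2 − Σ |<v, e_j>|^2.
Σ |<v, e_j>|^2 = 178/13; ||v||^2 = 14; deficit = 4/13

Write each e_j = u_j / sqrt(<u_j, u_j>) where u_j is the displayed integer vector. Then <v, e_j> = <v, u_j> / sqrt(<u_j, u_j>), so |<v, e_j>|^2 = <v, u_j>^2 / <u_j, u_j>.
Coefficients: <v, e_1> = 2/sqrt(6), <v, e_2> = 12/sqrt(18), <v, e_3> = 14/sqrt(39).
Square and sum: Σ |<v, e_j>|^2 = 178/13.
Compute ||v||^2 = v·v = 14.
Deficit = 14 − 178/13 = 4/13 ≥ 0, confirming Bessel's inequality. (The deficit equals ||v − Σ <v,e_j> e_j||^2, the squared distance from v to span{e_j}.)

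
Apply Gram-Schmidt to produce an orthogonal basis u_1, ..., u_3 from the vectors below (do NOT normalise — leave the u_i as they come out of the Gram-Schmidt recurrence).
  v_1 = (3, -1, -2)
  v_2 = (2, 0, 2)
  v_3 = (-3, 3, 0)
Orthogonal basis:
  u_1 = (3, -1, -2)
  u_2 = (11/7, 1/7, 16/7)
  u_3 = (4/9, 20/9, -4/9)

Apply the Gram-Schmidt recurrence
  u_1 = v_1
  u_i = v_i − Σ_{j<i} ((v_i · u_j) / (u_j · u_j)) · u_j.

Step by step this gives:
  u_1 = (3, -1, -2)
  u_2 = (11/7, 1/7, 16/7)
  u_3 = (4/9, 20/9, -4/9)

Orthogonality check:
  u_2 · u_1 = 0 (should be 0)
  u_3 · u_1 = 0 (should be 0)
  u_3 · u_2 = 0 (should be 0)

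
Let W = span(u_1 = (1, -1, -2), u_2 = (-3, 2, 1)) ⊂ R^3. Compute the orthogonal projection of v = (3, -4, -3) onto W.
proj_W(v) = (129/35, -20/7, -113/35)

Set up U = [u_1 | ... | u_2] ∈ R^(3×2). The projector onto W = col(U) is P = U (U^T U)^(-1) U^T.
Compute U^T U =
  [6, -7]
  [-7, 14],
and U^T v = (13, -20).
Solve U^T U · c = U^T v for the coefficients: c = (6/5, -29/35). The projection is proj_W(v) = U c.
Check: (v - proj_W(v)) · u_1 = 0  (should be 0).
Check: (v - proj_W(v)) · u_2 = 0  (should be 0).
Result: proj_W(v) = (129/35, -20/7, -113/35).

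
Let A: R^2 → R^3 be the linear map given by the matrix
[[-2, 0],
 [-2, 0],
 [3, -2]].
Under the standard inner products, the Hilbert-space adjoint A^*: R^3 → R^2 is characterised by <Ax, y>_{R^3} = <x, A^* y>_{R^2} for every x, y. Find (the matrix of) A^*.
A^* = A^T =
[[-2, -2, 3],
 [0, 0, -2]]

For real matrices with standard dot products, the defining identity <Ax, y> = <x, A^* y> gives (Ax)^T y = x^T (A^*) y, i.e. x^T A^T y = x^T (A^*) y. Since this holds for all x, y, we must have A^* = A^T. Therefore
A^* =
[[-2, -2, 3],
 [0, 0, -2]].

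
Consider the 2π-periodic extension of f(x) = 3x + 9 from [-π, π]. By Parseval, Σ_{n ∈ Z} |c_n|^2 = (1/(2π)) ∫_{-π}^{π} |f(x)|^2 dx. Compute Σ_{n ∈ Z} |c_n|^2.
Σ |c_n|^2 = 3π^2 + 81

Expand and integrate term by term over [-π, π]:
  ∫ (3x)^2 dx = 9·(2π^3/3); ∫ 2·3·(9)·x dx = 0 (odd integrand); ∫ 9^2 dx = 81·2π.
So (1/(2π)) ∫_{-π}^{π} (3x + 9)^2 dx = 9π^2/3 + 81 = 3π^2 + 81.
Parseval ⇒ Σ |c_n|^2 = 3π^2 + 81.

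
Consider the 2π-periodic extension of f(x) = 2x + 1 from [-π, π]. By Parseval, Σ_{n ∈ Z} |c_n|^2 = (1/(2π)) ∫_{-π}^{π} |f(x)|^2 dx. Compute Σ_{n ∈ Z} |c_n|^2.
Σ |c_n|^2 = 4π^2/3 + 1

Expand and integrate term by term over [-π, π]:
  ∫ (2x)^2 dx = 4·(2π^3/3); ∫ 2·2·(1)·x dx = 0 (odd integrand); ∫ 1^2 dx = 1·2π.
So (1/(2π)) ∫_{-π}^{π} (2x + 1)^2 dx = 4π^2/3 + 1 = 4π^2/3 + 1.
Parseval ⇒ Σ |c_n|^2 = 4π^2/3 + 1.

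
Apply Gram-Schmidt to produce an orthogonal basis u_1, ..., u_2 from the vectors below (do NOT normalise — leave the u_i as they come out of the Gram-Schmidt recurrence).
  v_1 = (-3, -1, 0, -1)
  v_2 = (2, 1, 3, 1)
Orthogonal basis:
  u_1 = (-3, -1, 0, -1)
  u_2 = (-2/11, 3/11, 3, 3/11)

Apply the Gram-Schmidt recurrence
  u_1 = v_1
  u_i = v_i − Σ_{j<i} ((v_i · u_j) / (u_j · u_j)) · u_j.

Step by step this gives:
  u_1 = (-3, -1, 0, -1)
  u_2 = (-2/11, 3/11, 3, 3/11)

Orthogonality check:
  u_2 · u_1 = 0 (should be 0)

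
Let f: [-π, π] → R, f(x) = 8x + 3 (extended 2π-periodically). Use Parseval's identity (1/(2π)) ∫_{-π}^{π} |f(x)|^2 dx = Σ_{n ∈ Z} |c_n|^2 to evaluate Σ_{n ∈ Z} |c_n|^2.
Σ |c_n|^2 = 64π^2/3 + 9

Expand and integrate term by term over [-π, π]:
  ∫ (8x)^2 dx = 64·(2π^3/3); ∫ 2·8·(3)·x dx = 0 (odd integrand); ∫ 3^2 dx = 9·2π.
So (1/(2π)) ∫_{-π}^{π} (8x + 3)^2 dx = 64π^2/3 + 9 = 64π^2/3 + 9.
Parseval ⇒ Σ |c_n|^2 = 64π^2/3 + 9.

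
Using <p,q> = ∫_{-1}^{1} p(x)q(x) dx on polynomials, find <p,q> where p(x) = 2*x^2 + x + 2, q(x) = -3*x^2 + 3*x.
<p,q> = -22/5

Expand the product: p(x)·q(x) = -6*x^4 + 3*x^3 - 3*x^2 + 6*x.
∫_{-1}^{1} of each monomial x^k gives [2/(k+1) if k even, 0 if k odd]. Integrating term-by-term (or equivalently evaluating the antiderivative F(x) = -6*x^5/5 + 3*x^4/4 - x^3 + 3*x^2 at the endpoints):
  F(1) − F(−1) = 31/20 − (119/20) = -22/5.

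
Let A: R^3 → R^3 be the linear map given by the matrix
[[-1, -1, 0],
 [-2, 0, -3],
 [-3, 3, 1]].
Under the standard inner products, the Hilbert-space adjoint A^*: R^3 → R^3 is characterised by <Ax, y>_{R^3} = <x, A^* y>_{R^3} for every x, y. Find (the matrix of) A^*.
A^* = A^T =
[[-1, -2, -3],
 [-1, 0, 3],
 [0, -3, 1]]

For real matrices with standard dot products, the defining identity <Ax, y> = <x, A^* y> gives (Ax)^T y = x^T (A^*) y, i.e. x^T A^T y = x^T (A^*) y. Since this holds for all x, y, we must have A^* = A^T. Therefore
A^* =
[[-1, -2, -3],
 [-1, 0, 3],
 [0, -3, 1]].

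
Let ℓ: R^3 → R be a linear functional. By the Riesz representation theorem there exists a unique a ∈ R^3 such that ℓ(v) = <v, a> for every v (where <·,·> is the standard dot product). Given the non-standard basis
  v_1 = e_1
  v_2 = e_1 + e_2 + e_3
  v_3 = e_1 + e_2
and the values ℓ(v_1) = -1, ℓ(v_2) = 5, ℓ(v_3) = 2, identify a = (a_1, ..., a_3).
a = (-1, 3, 3)

Write a = (a_1, ..., a_3) in the standard basis. For each basis vector v_i, ℓ(v_i) = <v_i, a> is a linear equation in the a_j's. Collect the n equations into a matrix system V a = ℓ, where row i of V is v_i (expressed in the standard basis). Since V is invertible (lower-triangular with 1s on the diagonal, up to permutation), solve by back-substitution:
  V =
[[1, 0, 0],
 [1, 1, 1],
 [1, 1, 0]]
  V a = (-1, 5, 2)
Solving gives a = (-1, 3, 3).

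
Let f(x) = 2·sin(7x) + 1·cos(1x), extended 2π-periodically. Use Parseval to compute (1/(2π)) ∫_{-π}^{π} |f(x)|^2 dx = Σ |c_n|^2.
Σ |c_n|^2 = 5/2

Expand |f|^2 and use orthogonality of {sin(nx), cos(mx)} on [-π, π]:
  ∫_{-π}^{π} sin(nx)^2 dx = π, ∫ cos(mx)^2 dx = π, and cross terms integrate to 0.
So ∫_{-π}^{π} f(x)^2 dx = 2^2 · π + 1^2 · π = (4 + 1)π.
Divide by 2π: (4 + 1)/2 = 5/2.
By Parseval, this equals Σ |c_n|^2.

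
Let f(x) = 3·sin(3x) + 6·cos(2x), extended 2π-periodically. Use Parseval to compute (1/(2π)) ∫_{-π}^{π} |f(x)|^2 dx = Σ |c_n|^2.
Σ |c_n|^2 = 45/2

Expand |f|^2 and use orthogonality of {sin(nx), cos(mx)} on [-π, π]:
  ∫_{-π}^{π} sin(nx)^2 dx = π, ∫ cos(mx)^2 dx = π, and cross terms integrate to 0.
So ∫_{-π}^{π} f(x)^2 dx = 3^2 · π + 6^2 · π = (9 + 36)π.
Divide by 2π: (9 + 36)/2 = 45/2.
By Parseval, this equals Σ |c_n|^2.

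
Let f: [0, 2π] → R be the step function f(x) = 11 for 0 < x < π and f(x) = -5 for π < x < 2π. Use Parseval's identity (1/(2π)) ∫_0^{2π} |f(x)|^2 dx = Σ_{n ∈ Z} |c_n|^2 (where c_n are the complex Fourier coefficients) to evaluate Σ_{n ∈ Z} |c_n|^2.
Σ |c_n|^2 = 73

Parseval equates the L^2 energy of f (normalised by 1/(2π)) with the ℓ^2 sum of its Fourier coefficients: (1/(2π)) ∫_0^{2π} |f|^2 = Σ |c_n|^2.
Compute the left side: (1/(2π)) [∫_0^π 11^2 dx + ∫_π^{2π} (-5)^2 dx] = (1/(2π)) · (121π + 25π) = (121 + 25)/2 = 73.
So Σ_{n ∈ Z} |c_n|^2 = 73.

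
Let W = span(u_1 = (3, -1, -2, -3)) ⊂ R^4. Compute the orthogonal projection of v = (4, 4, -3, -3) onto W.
proj_W(v) = (3, -1, -2, -3)

Set up U = [u_1 | ... | u_1] ∈ R^(4×1). The projector onto W = col(U) is P = U (U^T U)^(-1) U^T.
Compute U^T U =
  [23],
and U^T v = (23).
Solve U^T U · c = U^T v for the coefficients: c = (1). The projection is proj_W(v) = U c.
Check: (v - proj_W(v)) · u_1 = 0  (should be 0).
Result: proj_W(v) = (3, -1, -2, -3).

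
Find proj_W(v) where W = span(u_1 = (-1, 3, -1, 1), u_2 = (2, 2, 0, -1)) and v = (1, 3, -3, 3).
proj_W(v) = (-25/33, 41/11, -37/33, 31/33)

Set up U = [u_1 | ... | u_2] ∈ R^(4×2). The projector onto W = col(U) is P = U (U^T U)^(-1) U^T.
Compute U^T U =
  [12, 3]
  [3, 9],
and U^T v = (14, 5).
Solve U^T U · c = U^T v for the coefficients: c = (37/33, 2/11). The projection is proj_W(v) = U c.
Check: (v - proj_W(v)) · u_1 = 0  (should be 0).
Check: (v - proj_W(v)) · u_2 = 0  (should be 0).
Result: proj_W(v) = (-25/33, 41/11, -37/33, 31/33).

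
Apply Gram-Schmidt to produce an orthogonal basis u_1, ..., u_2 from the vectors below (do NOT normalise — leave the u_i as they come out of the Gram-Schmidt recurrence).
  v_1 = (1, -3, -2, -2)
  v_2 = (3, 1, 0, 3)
Orthogonal basis:
  u_1 = (1, -3, -2, -2)
  u_2 = (10/3, 0, -2/3, 7/3)

Apply the Gram-Schmidt recurrence
  u_1 = v_1
  u_i = v_i − Σ_{j<i} ((v_i · u_j) / (u_j · u_j)) · u_j.

Step by step this gives:
  u_1 = (1, -3, -2, -2)
  u_2 = (10/3, 0, -2/3, 7/3)

Orthogonality check:
  u_2 · u_1 = 0 (should be 0)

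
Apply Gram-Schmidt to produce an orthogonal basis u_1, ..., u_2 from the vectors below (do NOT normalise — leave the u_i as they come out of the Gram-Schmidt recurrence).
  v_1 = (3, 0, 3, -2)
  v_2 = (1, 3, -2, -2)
Orthogonal basis:
  u_1 = (3, 0, 3, -2)
  u_2 = (19/22, 3, -47/22, -21/11)

Apply the Gram-Schmidt recurrence
  u_1 = v_1
  u_i = v_i − Σ_{j<i} ((v_i · u_j) / (u_j · u_j)) · u_j.

Step by step this gives:
  u_1 = (3, 0, 3, -2)
  u_2 = (19/22, 3, -47/22, -21/11)

Orthogonality check:
  u_2 · u_1 = 0 (should be 0)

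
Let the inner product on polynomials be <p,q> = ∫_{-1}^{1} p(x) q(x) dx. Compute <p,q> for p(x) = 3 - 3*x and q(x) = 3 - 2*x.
<p,q> = 22

Expand the product: p(x)·q(x) = 6*x^2 - 15*x + 9.
∫_{-1}^{1} of each monomial x^k gives [2/(k+1) if k even, 0 if k odd]. Integrating term-by-term (or equivalently evaluating the antiderivative F(x) = 2*x^3 - 15*x^2/2 + 9*x at the endpoints):
  F(1) − F(−1) = 7/2 − (-37/2) = 22.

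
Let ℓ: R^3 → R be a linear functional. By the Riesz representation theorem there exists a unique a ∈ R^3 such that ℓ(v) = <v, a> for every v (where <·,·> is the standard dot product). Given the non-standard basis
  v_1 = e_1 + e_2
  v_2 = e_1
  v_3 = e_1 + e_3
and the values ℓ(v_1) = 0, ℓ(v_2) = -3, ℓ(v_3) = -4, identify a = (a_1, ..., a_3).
a = (-3, 3, -1)

Write a = (a_1, ..., a_3) in the standard basis. For each basis vector v_i, ℓ(v_i) = <v_i, a> is a linear equation in the a_j's. Collect the n equations into a matrix system V a = ℓ, where row i of V is v_i (expressed in the standard basis). Since V is invertible (lower-triangular with 1s on the diagonal, up to permutation), solve by back-substitution:
  V =
[[1, 1, 0],
 [1, 0, 0],
 [1, 0, 1]]
  V a = (0, -3, -4)
Solving gives a = (-3, 3, -1).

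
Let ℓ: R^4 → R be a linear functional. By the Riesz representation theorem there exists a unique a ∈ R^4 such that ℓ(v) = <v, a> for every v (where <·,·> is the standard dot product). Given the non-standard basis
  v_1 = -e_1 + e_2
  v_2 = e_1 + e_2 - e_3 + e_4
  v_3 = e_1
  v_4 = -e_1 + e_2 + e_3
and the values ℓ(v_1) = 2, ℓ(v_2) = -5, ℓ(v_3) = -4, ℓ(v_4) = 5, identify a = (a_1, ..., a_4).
a = (-4, -2, 3, 4)

Write a = (a_1, ..., a_4) in the standard basis. For each basis vector v_i, ℓ(v_i) = <v_i, a> is a linear equation in the a_j's. Collect the n equations into a matrix system V a = ℓ, where row i of V is v_i (expressed in the standard basis). Since V is invertible (lower-triangular with 1s on the diagonal, up to permutation), solve by back-substitution:
  V =
[[-1, 1, 0, 0],
 [1, 1, -1, 1],
 [1, 0, 0, 0],
 [-1, 1, 1, 0]]
  V a = (2, -5, -4, 5)
Solving gives a = (-4, -2, 3, 4).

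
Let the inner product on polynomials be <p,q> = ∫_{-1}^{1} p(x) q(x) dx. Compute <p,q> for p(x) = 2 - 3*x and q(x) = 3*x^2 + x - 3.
<p,q> = -10

Expand the product: p(x)·q(x) = -9*x^3 + 3*x^2 + 11*x - 6.
∫_{-1}^{1} of each monomial x^k gives [2/(k+1) if k even, 0 if k odd]. Integrating term-by-term (or equivalently evaluating the antiderivative F(x) = -9*x^4/4 + x^3 + 11*x^2/2 - 6*x at the endpoints):
  F(1) − F(−1) = -7/4 − (33/4) = -10.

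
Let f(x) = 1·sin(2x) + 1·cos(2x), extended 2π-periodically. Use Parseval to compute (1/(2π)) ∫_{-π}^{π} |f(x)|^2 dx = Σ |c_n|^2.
Σ |c_n|^2 = 1

Expand |f|^2 and use orthogonality of {sin(nx), cos(mx)} on [-π, π]:
  ∫_{-π}^{π} sin(nx)^2 dx = π, ∫ cos(mx)^2 dx = π, and cross terms integrate to 0.
So ∫_{-π}^{π} f(x)^2 dx = 1^2 · π + 1^2 · π = (1 + 1)π.
Divide by 2π: (1 + 1)/2 = 1.
By Parseval, this equals Σ |c_n|^2.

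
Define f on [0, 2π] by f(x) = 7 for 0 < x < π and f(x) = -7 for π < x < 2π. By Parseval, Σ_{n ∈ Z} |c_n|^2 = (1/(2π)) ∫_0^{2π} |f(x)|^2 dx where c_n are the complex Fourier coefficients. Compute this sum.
Σ |c_n|^2 = 49

Parseval equates the L^2 energy of f (normalised by 1/(2π)) with the ℓ^2 sum of its Fourier coefficients: (1/(2π)) ∫_0^{2π} |f|^2 = Σ |c_n|^2.
Compute the left side: (1/(2π)) [∫_0^π 7^2 dx + ∫_π^{2π} (-7)^2 dx] = (1/(2π)) · (49π + 49π) = (49 + 49)/2 = 49.
So Σ_{n ∈ Z} |c_n|^2 = 49.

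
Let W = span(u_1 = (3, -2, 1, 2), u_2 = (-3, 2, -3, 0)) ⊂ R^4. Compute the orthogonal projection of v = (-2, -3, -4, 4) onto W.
proj_W(v) = (0, 0, -4, 4)

Set up U = [u_1 | ... | u_2] ∈ R^(4×2). The projector onto W = col(U) is P = U (U^T U)^(-1) U^T.
Compute U^T U =
  [18, -16]
  [-16, 22],
and U^T v = (4, 12).
Solve U^T U · c = U^T v for the coefficients: c = (2, 2). The projection is proj_W(v) = U c.
Check: (v - proj_W(v)) · u_1 = 0  (should be 0).
Check: (v - proj_W(v)) · u_2 = 0  (should be 0).
Result: proj_W(v) = (0, 0, -4, 4).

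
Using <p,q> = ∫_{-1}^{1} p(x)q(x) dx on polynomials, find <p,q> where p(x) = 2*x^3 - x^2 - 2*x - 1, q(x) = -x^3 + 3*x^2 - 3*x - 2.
<p,q> = 416/105

Expand the product: p(x)·q(x) = -2*x^6 + 7*x^5 - 7*x^4 - 6*x^3 + 5*x^2 + 7*x + 2.
∫_{-1}^{1} of each monomial x^k gives [2/(k+1) if k even, 0 if k odd]. Integrating term-by-term (or equivalently evaluating the antiderivative F(x) = -2*x^7/7 + 7*x^6/6 - 7*x^5/5 - 3*x^4/2 + 5*x^3/3 + 7*x^2/2 + 2*x at the endpoints):
  F(1) − F(−1) = 1081/210 − (83/70) = 416/105.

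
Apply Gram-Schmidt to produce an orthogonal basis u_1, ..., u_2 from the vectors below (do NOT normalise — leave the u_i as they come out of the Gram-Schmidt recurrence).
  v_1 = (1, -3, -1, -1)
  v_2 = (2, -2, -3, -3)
Orthogonal basis:
  u_1 = (1, -3, -1, -1)
  u_2 = (5/6, 3/2, -11/6, -11/6)

Apply the Gram-Schmidt recurrence
  u_1 = v_1
  u_i = v_i − Σ_{j<i} ((v_i · u_j) / (u_j · u_j)) · u_j.

Step by step this gives:
  u_1 = (1, -3, -1, -1)
  u_2 = (5/6, 3/2, -11/6, -11/6)

Orthogonality check:
  u_2 · u_1 = 0 (should be 0)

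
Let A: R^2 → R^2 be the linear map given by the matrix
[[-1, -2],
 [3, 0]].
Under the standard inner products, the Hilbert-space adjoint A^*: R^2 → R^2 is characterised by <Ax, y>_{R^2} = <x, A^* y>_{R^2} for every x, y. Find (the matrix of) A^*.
A^* = A^T =
[[-1, 3],
 [-2, 0]]

For real matrices with standard dot products, the defining identity <Ax, y> = <x, A^* y> gives (Ax)^T y = x^T (A^*) y, i.e. x^T A^T y = x^T (A^*) y. Since this holds for all x, y, we must have A^* = A^T. Therefore
A^* =
[[-1, 3],
 [-2, 0]].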